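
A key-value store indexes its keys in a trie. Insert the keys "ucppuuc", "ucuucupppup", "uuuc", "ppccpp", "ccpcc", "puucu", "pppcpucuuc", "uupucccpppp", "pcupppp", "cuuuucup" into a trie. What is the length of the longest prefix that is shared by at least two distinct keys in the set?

2

The deepest shared node is where two words last agree before diverging.
e.g. "ppccpp" and "pppcpucuuc" share the prefix "pp" of length 2; no pair shares a longer one.
Longest shared-prefix length: 2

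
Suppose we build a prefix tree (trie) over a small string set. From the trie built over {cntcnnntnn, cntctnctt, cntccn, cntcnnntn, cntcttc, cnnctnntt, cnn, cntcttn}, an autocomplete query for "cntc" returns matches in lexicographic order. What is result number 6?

cntcttn

Filter for "cntc…" and sort: "cntccn", "cntcnnntn", "cntcnnntnn", "cntctnctt", "cntcttc", "cntcttn"
The 6th is cntcttn.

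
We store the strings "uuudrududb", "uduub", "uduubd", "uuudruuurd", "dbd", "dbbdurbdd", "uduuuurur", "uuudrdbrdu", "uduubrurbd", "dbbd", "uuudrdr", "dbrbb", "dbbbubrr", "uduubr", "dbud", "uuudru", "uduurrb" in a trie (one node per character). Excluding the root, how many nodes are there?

For each word, the new-node count is its length minus the longest prefix already in the trie:
  "uuudrududb" → 10 new (u, u, u, d, r, u, d, u, d, b)
  "uduub" → prefix "u" already present; 4 new (d, u, u, b)
  "uduubd" → prefix "uduub" already present; 1 new (d)
  "uuudruuurd" → prefix "uuudru" already present; 4 new (u, u, r, d)
  "dbd" → 3 new (d, b, d)
  "dbbdurbdd" → prefix "db" already present; 7 new (b, d, u, r, b, d, d)
  "uduuuurur" → prefix "uduu" already present; 5 new (u, u, r, u, r)
  "uuudrdbrdu" → prefix "uuudr" already present; 5 new (d, b, r, d, u)
  "uduubrurbd" → prefix "uduub" already present; 5 new (r, u, r, b, d)
  "dbbd" → prefix "dbbd" already present; 0 new (none)
  "uuudrdr" → prefix "uuudrd" already present; 1 new (r)
  "dbrbb" → prefix "db" already present; 3 new (r, b, b)
  "dbbbubrr" → prefix "dbb" already present; 5 new (b, u, b, r, r)
  "uduubr" → prefix "uduubr" already present; 0 new (none)
  "dbud" → prefix "db" already present; 2 new (u, d)
  "uuudru" → prefix "uuudru" already present; 0 new (none)
  "uduurrb" → prefix "uduu" already present; 3 new (r, r, b)
Total nodes = 10 + 4 + 1 + 4 + 3 + 7 + 5 + 5 + 5 + 0 + 1 + 3 + 5 + 0 + 2 + 0 + 3 = 58

58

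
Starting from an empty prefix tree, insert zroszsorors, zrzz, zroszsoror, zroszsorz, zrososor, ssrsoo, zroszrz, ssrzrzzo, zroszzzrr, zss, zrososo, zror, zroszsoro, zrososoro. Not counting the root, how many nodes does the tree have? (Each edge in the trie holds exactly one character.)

39

Insert word by word; a character creates a node only if that edge doesn't already exist:
  "zroszsorors" → 11 new (z, r, o, s, z, s, o, r, o, r, s)
  "zrzz" → prefix "zr" already present; 2 new (z, z)
  "zroszsoror" → prefix "zroszsoror" already present; 0 new (none)
  "zroszsorz" → prefix "zroszsor" already present; 1 new (z)
  "zrososor" → prefix "zros" already present; 4 new (o, s, o, r)
  "ssrsoo" → 6 new (s, s, r, s, o, o)
  "zroszrz" → prefix "zrosz" already present; 2 new (r, z)
  "ssrzrzzo" → prefix "ssr" already present; 5 new (z, r, z, z, o)
  "zroszzzrr" → prefix "zrosz" already present; 4 new (z, z, r, r)
  "zss" → prefix "z" already present; 2 new (s, s)
  "zrososo" → prefix "zrososo" already present; 0 new (none)
  "zror" → prefix "zro" already present; 1 new (r)
  "zroszsoro" → prefix "zroszsoro" already present; 0 new (none)
  "zrososoro" → prefix "zrososor" already present; 1 new (o)
Total nodes = 11 + 2 + 0 + 1 + 4 + 6 + 2 + 5 + 4 + 2 + 0 + 1 + 0 + 1 = 39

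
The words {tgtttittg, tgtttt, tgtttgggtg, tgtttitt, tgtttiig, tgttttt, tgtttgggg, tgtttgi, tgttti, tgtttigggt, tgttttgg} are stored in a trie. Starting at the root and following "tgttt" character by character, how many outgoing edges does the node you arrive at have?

3

Walk "tgttt" from the root, arriving at one node.
Distinct next characters after "tgttt": g, i, t.
That node has 3 child edges.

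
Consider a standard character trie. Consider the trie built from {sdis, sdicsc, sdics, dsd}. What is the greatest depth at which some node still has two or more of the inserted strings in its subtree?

5

Equivalently: take the maximum, over all pairs, of their longest common prefix length.
e.g. "sdics" and "sdicsc" share the prefix "sdics" of length 5; no pair shares a longer one.
Longest shared-prefix length: 5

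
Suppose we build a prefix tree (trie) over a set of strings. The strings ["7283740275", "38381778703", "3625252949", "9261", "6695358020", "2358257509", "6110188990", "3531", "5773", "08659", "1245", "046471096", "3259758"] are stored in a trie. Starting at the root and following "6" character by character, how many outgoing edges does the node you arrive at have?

The children of the "6" node are the distinct next characters among strings starting with "6".
Distinct next characters after "6": 1, 6.
That node has 2 child edges.

2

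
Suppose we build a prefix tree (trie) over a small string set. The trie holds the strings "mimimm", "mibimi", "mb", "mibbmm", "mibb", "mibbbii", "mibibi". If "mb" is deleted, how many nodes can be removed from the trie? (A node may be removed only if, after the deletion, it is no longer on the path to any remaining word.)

After clearing the end-marker at "mb", prune upward until reaching a node still needed by another word.
The suffix "b" (1 node) is used only by "mb"; the node for "m" still has the child "i", so pruning stops there.
Nodes removed: 1

1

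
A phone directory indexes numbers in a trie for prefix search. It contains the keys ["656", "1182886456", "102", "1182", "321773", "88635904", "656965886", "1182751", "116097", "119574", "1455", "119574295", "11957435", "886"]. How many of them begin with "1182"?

Traverse to the node for "1182", then collect every word in that subtree.
Matches: "1182", "1182751", "1182886456"
Count: 3

3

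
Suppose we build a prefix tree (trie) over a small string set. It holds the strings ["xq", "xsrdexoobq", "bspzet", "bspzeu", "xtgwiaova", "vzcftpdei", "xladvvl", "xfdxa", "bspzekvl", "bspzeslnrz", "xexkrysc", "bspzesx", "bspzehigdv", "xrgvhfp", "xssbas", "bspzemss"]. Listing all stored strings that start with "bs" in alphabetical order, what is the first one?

bspzehigdv

Words with prefix "bs", in lexicographic order: "bspzehigdv", "bspzekvl", "bspzemss", "bspzeslnrz", "bspzesx", "bspzet", "bspzeu"
The 1st is bspzehigdv.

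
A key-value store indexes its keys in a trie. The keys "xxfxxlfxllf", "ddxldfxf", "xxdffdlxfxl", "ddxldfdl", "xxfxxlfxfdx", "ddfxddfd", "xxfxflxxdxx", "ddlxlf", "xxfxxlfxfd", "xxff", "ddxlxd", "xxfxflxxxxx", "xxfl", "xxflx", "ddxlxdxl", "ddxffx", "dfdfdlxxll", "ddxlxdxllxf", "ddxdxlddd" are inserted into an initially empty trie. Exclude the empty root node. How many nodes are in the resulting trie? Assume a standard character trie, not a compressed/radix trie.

Insert word by word; a character creates a node only if that edge doesn't already exist:
  "xxfxxlfxllf" → 11 new (x, x, f, x, x, l, f, x, l, l, f)
  "ddxldfxf" → 8 new (d, d, x, l, d, f, x, f)
  "xxdffdlxfxl" → prefix "xx" already present; 9 new (d, f, f, d, l, x, f, x, l)
  "ddxldfdl" → prefix "ddxldf" already present; 2 new (d, l)
  "xxfxxlfxfdx" → prefix "xxfxxlfx" already present; 3 new (f, d, x)
  "ddfxddfd" → prefix "dd" already present; 6 new (f, x, d, d, f, d)
  "xxfxflxxdxx" → prefix "xxfx" already present; 7 new (f, l, x, x, d, x, x)
  "ddlxlf" → prefix "dd" already present; 4 new (l, x, l, f)
  "xxfxxlfxfd" → prefix "xxfxxlfxfd" already present; 0 new (none)
  "xxff" → prefix "xxf" already present; 1 new (f)
  "ddxlxd" → prefix "ddxl" already present; 2 new (x, d)
  "xxfxflxxxxx" → prefix "xxfxflxx" already present; 3 new (x, x, x)
  "xxfl" → prefix "xxf" already present; 1 new (l)
  "xxflx" → prefix "xxfl" already present; 1 new (x)
  "ddxlxdxl" → prefix "ddxlxd" already present; 2 new (x, l)
  "ddxffx" → prefix "ddx" already present; 3 new (f, f, x)
  "dfdfdlxxll" → prefix "d" already present; 9 new (f, d, f, d, l, x, x, l, l)
  "ddxlxdxllxf" → prefix "ddxlxdxl" already present; 3 new (l, x, f)
  "ddxdxlddd" → prefix "ddx" already present; 6 new (d, x, l, d, d, d)
Total nodes = 11 + 8 + 9 + 2 + 3 + 6 + 7 + 4 + 0 + 1 + 2 + 3 + 1 + 1 + 2 + 3 + 9 + 3 + 6 = 81

81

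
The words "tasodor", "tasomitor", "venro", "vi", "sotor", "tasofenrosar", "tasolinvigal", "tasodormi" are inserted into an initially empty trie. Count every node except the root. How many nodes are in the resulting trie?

41

For each word, the new-node count is its length minus the longest prefix already in the trie:
  "tasodor" → 7 new (t, a, s, o, d, o, r)
  "tasomitor" → prefix "taso" already present; 5 new (m, i, t, o, r)
  "venro" → 5 new (v, e, n, r, o)
  "vi" → prefix "v" already present; 1 new (i)
  "sotor" → 5 new (s, o, t, o, r)
  "tasofenrosar" → prefix "taso" already present; 8 new (f, e, n, r, o, s, a, r)
  "tasolinvigal" → prefix "taso" already present; 8 new (l, i, n, v, i, g, a, l)
  "tasodormi" → prefix "tasodor" already present; 2 new (m, i)
Total nodes = 7 + 5 + 5 + 1 + 5 + 8 + 8 + 2 = 41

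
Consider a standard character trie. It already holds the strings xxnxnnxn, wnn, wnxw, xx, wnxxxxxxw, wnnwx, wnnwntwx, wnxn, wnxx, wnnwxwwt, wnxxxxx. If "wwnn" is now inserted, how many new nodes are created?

"w" is already a path in the trie; the remaining "wnn" must be added.
New nodes needed: |"wwnn"| − 1 = 4 − 1 = 3.

3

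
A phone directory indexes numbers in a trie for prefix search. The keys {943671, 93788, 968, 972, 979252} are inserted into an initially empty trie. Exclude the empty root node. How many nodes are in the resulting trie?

Trie structure (* marks end of a word):
(root)
└─ 9
   ├─ 3
   │  └─ 7
   │     └─ 8
   │        └─ 8 *
   ├─ 4
   │  └─ 3
   │     └─ 6
   │        └─ 7
   │           └─ 1 *
   ├─ 6
   │  └─ 8 *
   └─ 7
      ├─ 2 *
      └─ 9
         └─ 2
            └─ 5
               └─ 2 *
Counting every labelled node above: 18.

18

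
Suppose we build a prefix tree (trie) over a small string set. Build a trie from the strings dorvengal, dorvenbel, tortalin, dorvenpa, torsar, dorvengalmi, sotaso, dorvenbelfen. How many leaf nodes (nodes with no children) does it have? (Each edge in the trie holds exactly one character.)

6

Leaves are exactly the stored words that no other stored word extends.
Those words: "dorvenbelfen", "dorvengalmi", "dorvenpa", "sotaso", "torsar", "tortalin"
Leaf count: 6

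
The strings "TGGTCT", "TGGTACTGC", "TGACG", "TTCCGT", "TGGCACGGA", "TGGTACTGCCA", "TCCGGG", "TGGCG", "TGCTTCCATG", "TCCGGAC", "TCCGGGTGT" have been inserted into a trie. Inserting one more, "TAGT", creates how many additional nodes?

3

The longest prefix of "TAGT" already in the trie is "T" (length 1).
Each of the 3 remaining characters creates one node.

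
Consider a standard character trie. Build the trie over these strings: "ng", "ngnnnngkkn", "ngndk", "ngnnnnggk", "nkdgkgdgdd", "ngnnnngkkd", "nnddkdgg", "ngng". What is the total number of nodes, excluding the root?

32

Insert word by word; a character creates a node only if that edge doesn't already exist:
  "ng" → 2 new (n, g)
  "ngnnnngkkn" → prefix "ng" already present; 8 new (n, n, n, n, g, k, k, n)
  "ngndk" → prefix "ngn" already present; 2 new (d, k)
  "ngnnnnggk" → prefix "ngnnnng" already present; 2 new (g, k)
  "nkdgkgdgdd" → prefix "n" already present; 9 new (k, d, g, k, g, d, g, d, d)
  "ngnnnngkkd" → prefix "ngnnnngkk" already present; 1 new (d)
  "nnddkdgg" → prefix "n" already present; 7 new (n, d, d, k, d, g, g)
  "ngng" → prefix "ngn" already present; 1 new (g)
Total nodes = 2 + 8 + 2 + 2 + 9 + 1 + 7 + 1 = 32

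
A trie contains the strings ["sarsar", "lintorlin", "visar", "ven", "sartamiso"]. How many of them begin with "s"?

Filter for entries beginning with "s":
Words under "s": sarsar, sartamiso
Count: 2

2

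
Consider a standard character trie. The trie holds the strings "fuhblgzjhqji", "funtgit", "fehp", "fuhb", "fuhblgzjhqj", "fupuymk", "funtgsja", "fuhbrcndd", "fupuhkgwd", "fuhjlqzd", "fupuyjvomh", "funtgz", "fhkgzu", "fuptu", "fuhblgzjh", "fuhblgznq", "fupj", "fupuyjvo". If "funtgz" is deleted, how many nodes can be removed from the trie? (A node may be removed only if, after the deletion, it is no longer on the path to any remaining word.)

A node on "funtgz"'s path can go only if nothing else ends at it or branches off below it.
The suffix "z" (1 node) is used only by "funtgz"; the node for "funtg" still has the child "i", so pruning stops there.
Nodes removed: 1

1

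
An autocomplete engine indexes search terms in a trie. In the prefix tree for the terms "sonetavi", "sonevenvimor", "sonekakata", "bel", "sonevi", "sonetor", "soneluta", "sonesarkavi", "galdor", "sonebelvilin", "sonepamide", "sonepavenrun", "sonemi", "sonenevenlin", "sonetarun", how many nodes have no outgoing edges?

15

Leaves are exactly the stored words that no other stored word extends.
Those words: "bel", "galdor", "sonebelvilin", "sonekakata", "soneluta", "sonemi", "sonenevenlin", "sonepamide", "sonepavenrun", "sonesarkavi", "sonetarun", "sonetavi", "sonetor", "sonevenvimor", "sonevi"
Leaf count: 15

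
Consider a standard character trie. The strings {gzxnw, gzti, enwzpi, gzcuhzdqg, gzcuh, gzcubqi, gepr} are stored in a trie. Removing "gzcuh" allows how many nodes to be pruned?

Walk "gzcuh" from the leaf back toward the root, removing each node that no remaining word uses.
Every node on "gzcuh" is still needed (e.g. by "gzcuhzdqg"), so nothing is freed.
Nodes removed: 0

0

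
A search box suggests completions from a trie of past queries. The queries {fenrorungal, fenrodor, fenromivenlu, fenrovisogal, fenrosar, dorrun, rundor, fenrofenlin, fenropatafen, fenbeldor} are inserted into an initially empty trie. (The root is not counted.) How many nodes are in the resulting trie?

62

For each word, the new-node count is its length minus the longest prefix already in the trie:
  "fenrorungal" → 11 new (f, e, n, r, o, r, u, n, g, a, l)
  "fenrodor" → prefix "fenro" already present; 3 new (d, o, r)
  "fenromivenlu" → prefix "fenro" already present; 7 new (m, i, v, e, n, l, u)
  "fenrovisogal" → prefix "fenro" already present; 7 new (v, i, s, o, g, a, l)
  "fenrosar" → prefix "fenro" already present; 3 new (s, a, r)
  "dorrun" → 6 new (d, o, r, r, u, n)
  "rundor" → 6 new (r, u, n, d, o, r)
  "fenrofenlin" → prefix "fenro" already present; 6 new (f, e, n, l, i, n)
  "fenropatafen" → prefix "fenro" already present; 7 new (p, a, t, a, f, e, n)
  "fenbeldor" → prefix "fen" already present; 6 new (b, e, l, d, o, r)
Total nodes = 11 + 3 + 7 + 7 + 3 + 6 + 6 + 6 + 7 + 6 = 62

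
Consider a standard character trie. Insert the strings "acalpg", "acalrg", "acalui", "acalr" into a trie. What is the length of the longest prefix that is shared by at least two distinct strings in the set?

The deepest shared node is where two words last agree before diverging.
"acalr" and "acalrg" agree on "acalr" (5 characters) before diverging; nothing deeper is shared.
Longest shared-prefix length: 5

5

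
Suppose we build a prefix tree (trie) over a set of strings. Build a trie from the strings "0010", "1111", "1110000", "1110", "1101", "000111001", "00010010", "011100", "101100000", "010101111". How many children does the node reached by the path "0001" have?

The children of the "0001" node are the distinct next characters among strings starting with "0001".
Characters that immediately follow "0001" among the stored strings: {0, 1}.
That node has 2 child edges.

2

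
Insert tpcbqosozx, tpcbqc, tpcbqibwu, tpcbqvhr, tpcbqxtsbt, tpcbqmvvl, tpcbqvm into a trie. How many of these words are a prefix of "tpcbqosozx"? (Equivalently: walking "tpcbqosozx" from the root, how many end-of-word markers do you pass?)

Check each prefix of "tpcbqosozx" against the stored set — each match is an end-marker on the path.
Prefixes of the query that are stored words: "tpcbqosozx"
Count: 1

1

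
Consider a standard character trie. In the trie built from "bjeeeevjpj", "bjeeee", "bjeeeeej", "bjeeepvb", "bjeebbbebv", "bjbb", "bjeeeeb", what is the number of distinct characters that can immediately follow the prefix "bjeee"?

Walk "bjeee" from the root, arriving at one node.
Distinct next characters after "bjeee": e, p.
That node has 2 child edges.

2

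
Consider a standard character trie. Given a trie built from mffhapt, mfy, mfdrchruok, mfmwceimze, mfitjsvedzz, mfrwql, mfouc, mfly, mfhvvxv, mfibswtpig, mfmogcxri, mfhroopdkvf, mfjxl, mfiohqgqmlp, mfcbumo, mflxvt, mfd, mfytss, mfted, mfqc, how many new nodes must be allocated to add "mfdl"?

The longest prefix of "mfdl" already in the trie is "mfd" (length 3).
So 4 − 3 = 1 new nodes.

1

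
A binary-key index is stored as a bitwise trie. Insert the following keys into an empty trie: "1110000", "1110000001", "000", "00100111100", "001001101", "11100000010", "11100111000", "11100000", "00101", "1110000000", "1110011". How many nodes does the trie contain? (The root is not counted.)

33

Count nodes per top-level branch (shared prefixes stored once):
  '0'-branch (000, 001001101, 00100111100, 00101): 15 nodes
  '1'-branch (1110000, 11100000, 1110000000, 1110000001, 11100000010, 1110011, 11100111000): 18 nodes
Sum: 33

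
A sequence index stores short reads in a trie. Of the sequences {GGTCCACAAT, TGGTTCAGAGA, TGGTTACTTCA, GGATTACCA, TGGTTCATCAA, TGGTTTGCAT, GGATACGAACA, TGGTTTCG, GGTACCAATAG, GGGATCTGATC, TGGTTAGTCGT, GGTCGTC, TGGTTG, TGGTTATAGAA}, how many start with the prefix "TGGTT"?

8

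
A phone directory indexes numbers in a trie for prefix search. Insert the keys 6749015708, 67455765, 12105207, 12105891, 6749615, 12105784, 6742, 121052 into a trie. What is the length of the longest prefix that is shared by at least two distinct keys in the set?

6

The deepest shared node is where two words last agree before diverging.
"121052" and "12105207" agree on "121052" (6 characters) before diverging; nothing deeper is shared.
Longest shared-prefix length: 6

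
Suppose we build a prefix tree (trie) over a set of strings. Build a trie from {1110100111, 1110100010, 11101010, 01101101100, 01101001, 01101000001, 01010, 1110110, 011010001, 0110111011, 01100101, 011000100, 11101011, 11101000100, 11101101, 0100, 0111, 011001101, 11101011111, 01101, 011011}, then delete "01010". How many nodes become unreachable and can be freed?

Walk "01010" from the leaf back toward the root, removing each node that no remaining word uses.
The suffix "10" (2 nodes) is used only by "01010"; the node for "010" still has the child "0", so pruning stops there.
Nodes removed: 2

2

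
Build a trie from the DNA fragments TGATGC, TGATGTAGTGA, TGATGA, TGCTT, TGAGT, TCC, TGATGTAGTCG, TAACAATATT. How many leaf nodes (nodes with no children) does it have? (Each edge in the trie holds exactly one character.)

8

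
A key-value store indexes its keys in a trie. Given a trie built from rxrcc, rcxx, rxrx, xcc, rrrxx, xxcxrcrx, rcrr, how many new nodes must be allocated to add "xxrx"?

"xx" is already a path in the trie; the remaining "rx" must be added.
Each of the 2 remaining characters creates one node.

2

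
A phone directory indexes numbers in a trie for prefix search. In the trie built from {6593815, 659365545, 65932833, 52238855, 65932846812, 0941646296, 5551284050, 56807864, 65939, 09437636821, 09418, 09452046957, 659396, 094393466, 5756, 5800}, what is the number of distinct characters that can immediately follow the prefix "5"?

5

Walk "5" from the root, arriving at one node.
Characters that immediately follow "5" among the stored strings: {2, 5, 6, 7, 8}.
That node has 5 child edges.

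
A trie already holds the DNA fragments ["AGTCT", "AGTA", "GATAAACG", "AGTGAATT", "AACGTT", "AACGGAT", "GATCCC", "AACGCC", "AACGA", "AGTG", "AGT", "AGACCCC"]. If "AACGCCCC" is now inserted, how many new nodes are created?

2

"AACGCC" is already a path in the trie; the remaining "CC" must be added.
So 8 − 6 = 2 new nodes.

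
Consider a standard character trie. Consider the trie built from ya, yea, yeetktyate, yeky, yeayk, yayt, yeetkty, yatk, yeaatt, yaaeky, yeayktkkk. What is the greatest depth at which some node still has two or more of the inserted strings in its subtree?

Look for the deepest trie node that still has at least two words in its subtree.
"yeetkty" and "yeetktyate" agree on "yeetkty" (7 characters) before diverging; nothing deeper is shared.
Longest shared-prefix length: 7

7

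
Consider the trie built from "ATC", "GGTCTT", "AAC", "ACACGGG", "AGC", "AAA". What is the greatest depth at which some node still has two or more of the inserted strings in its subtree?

Equivalently: take the maximum, over all pairs, of their longest common prefix length.
"AAA" and "AAC" agree on "AA" (2 characters) before diverging; nothing deeper is shared.
Longest shared-prefix length: 2

2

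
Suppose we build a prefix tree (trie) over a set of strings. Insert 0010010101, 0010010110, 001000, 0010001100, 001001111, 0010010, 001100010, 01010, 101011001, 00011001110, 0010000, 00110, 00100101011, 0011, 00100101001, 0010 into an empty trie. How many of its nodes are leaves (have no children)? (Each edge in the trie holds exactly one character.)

10

Leaves are exactly the stored words that no other stored word extends.
Those words: "00011001110", "0010000", "0010001100", "00100101001", "00100101011", "0010010110", "001001111", "001100010", "01010", "101011001"
Leaf count: 10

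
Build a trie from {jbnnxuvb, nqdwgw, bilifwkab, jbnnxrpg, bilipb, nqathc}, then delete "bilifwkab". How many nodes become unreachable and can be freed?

5

After clearing the end-marker at "bilifwkab", prune upward until reaching a node still needed by another word.
The suffix "fwkab" (5 nodes) is used only by "bilifwkab"; the node for "bili" still has the child "p", so pruning stops there.
Nodes removed: 5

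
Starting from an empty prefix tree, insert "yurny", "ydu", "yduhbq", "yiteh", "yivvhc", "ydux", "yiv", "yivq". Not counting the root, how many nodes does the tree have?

For each word, the new-node count is its length minus the longest prefix already in the trie:
  "yurny" → 5 new (y, u, r, n, y)
  "ydu" → prefix "y" already present; 2 new (d, u)
  "yduhbq" → prefix "ydu" already present; 3 new (h, b, q)
  "yiteh" → prefix "y" already present; 4 new (i, t, e, h)
  "yivvhc" → prefix "yi" already present; 4 new (v, v, h, c)
  "ydux" → prefix "ydu" already present; 1 new (x)
  "yiv" → prefix "yiv" already present; 0 new (none)
  "yivq" → prefix "yiv" already present; 1 new (q)
Total nodes = 5 + 2 + 3 + 4 + 4 + 1 + 0 + 1 = 20

20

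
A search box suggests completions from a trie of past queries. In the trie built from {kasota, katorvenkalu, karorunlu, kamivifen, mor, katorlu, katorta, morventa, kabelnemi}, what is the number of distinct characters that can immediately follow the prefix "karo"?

1

Walk "karo" from the root, arriving at one node.
Distinct next characters after "karo": r.
That node has 1 child edge.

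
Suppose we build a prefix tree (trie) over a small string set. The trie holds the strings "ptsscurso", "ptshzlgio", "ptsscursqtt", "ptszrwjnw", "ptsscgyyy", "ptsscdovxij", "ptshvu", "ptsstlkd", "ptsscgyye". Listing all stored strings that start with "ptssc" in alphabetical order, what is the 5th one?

ptsscursqtt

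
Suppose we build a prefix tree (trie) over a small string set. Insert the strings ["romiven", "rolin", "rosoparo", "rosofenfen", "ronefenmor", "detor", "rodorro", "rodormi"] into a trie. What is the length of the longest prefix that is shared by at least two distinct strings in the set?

Equivalently: take the maximum, over all pairs, of their longest common prefix length.
"rodormi" and "rodorro" agree on "rodor" (5 characters) before diverging; nothing deeper is shared.
Longest shared-prefix length: 5

5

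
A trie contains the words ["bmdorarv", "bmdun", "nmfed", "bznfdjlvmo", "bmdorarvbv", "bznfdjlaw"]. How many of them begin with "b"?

Traverse to the node for "b", then collect every word in that subtree.
Matches: "bmdorarv", "bmdorarvbv", "bmdun", "bznfdjlaw", "bznfdjlvmo"
Count: 5

5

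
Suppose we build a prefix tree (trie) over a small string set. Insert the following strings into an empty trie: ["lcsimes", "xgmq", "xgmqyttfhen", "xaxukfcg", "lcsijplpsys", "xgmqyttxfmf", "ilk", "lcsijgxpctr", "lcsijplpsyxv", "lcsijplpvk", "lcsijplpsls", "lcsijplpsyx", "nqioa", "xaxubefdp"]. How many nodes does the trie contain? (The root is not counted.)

61

For each word, the new-node count is its length minus the longest prefix already in the trie:
  "lcsimes" → 7 new (l, c, s, i, m, e, s)
  "xgmq" → 4 new (x, g, m, q)
  "xgmqyttfhen" → prefix "xgmq" already present; 7 new (y, t, t, f, h, e, n)
  "xaxukfcg" → prefix "x" already present; 7 new (a, x, u, k, f, c, g)
  "lcsijplpsys" → prefix "lcsi" already present; 7 new (j, p, l, p, s, y, s)
  "xgmqyttxfmf" → prefix "xgmqytt" already present; 4 new (x, f, m, f)
  "ilk" → 3 new (i, l, k)
  "lcsijgxpctr" → prefix "lcsij" already present; 6 new (g, x, p, c, t, r)
  "lcsijplpsyxv" → prefix "lcsijplpsy" already present; 2 new (x, v)
  "lcsijplpvk" → prefix "lcsijplp" already present; 2 new (v, k)
  "lcsijplpsls" → prefix "lcsijplps" already present; 2 new (l, s)
  "lcsijplpsyx" → prefix "lcsijplpsyx" already present; 0 new (none)
  "nqioa" → 5 new (n, q, i, o, a)
  "xaxubefdp" → prefix "xaxu" already present; 5 new (b, e, f, d, p)
Total nodes = 7 + 4 + 7 + 7 + 7 + 4 + 3 + 6 + 2 + 2 + 2 + 0 + 5 + 5 = 61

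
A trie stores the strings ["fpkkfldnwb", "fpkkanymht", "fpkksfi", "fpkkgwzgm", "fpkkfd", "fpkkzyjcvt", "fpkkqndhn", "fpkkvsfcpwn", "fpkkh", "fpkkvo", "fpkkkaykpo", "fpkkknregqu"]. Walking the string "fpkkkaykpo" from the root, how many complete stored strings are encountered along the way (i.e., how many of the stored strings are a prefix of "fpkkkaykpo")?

Walk "fpkkkaykpo" from the root; an end-of-word marker is hit whenever a stored word is a prefix of "fpkkkaykpo".
Prefixes of the query that are stored words: "fpkkkaykpo"
Count: 1

1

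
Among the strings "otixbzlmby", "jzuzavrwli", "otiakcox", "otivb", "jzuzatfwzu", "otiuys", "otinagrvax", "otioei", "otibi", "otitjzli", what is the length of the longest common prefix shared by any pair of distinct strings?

5

The deepest shared node is where two words last agree before diverging.
e.g. "jzuzatfwzu" and "jzuzavrwli" share the prefix "jzuza" of length 5; no pair shares a longer one.
Longest shared-prefix length: 5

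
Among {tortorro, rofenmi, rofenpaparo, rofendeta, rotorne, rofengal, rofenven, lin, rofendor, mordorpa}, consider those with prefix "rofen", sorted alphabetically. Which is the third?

Filter for "rofen…" and sort: "rofendeta", "rofendor", "rofengal", "rofenmi", "rofenpaparo", "rofenven"
Position 3: rofengal

rofengal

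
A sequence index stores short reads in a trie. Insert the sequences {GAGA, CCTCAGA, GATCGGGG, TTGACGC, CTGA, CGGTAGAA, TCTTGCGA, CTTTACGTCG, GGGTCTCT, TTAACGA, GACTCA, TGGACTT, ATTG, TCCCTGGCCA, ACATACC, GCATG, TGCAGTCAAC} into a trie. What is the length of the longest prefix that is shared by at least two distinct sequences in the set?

Look for the deepest trie node that still has at least two words in its subtree.
"CTGA" and "CTTTACGTCG" agree on "CT" (2 characters) before diverging; nothing deeper is shared.
Longest shared-prefix length: 2

2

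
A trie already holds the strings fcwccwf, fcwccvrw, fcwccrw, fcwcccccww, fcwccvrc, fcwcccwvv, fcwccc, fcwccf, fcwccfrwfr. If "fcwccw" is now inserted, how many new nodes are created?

Every character of "fcwccw" already lies on an existing path (it is a prefix of some stored word).
No new nodes are needed: 0.

0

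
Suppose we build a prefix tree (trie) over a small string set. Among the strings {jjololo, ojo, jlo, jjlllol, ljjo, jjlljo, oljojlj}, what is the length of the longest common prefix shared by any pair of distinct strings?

The deepest shared node is where two words last agree before diverging.
"jjlljo" and "jjlllol" agree on "jjll" (4 characters) before diverging; nothing deeper is shared.
Longest shared-prefix length: 4

4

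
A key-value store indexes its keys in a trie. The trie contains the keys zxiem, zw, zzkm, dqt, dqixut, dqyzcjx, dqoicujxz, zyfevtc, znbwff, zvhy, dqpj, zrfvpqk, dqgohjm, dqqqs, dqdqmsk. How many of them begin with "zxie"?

Walk to "zxie"; the words in its subtree are exactly those with that prefix.
Words under "zxie": zxiem
Count: 1

1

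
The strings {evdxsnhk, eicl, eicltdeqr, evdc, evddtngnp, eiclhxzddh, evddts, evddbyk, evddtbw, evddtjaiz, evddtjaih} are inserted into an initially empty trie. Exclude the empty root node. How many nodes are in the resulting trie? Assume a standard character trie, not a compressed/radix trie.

Trace insertions, counting only characters that open a new branch:
  "evdxsnhk" → 8 new (e, v, d, x, s, n, h, k)
  "eicl" → prefix "e" already present; 3 new (i, c, l)
  "eicltdeqr" → prefix "eicl" already present; 5 new (t, d, e, q, r)
  "evdc" → prefix "evd" already present; 1 new (c)
  "evddtngnp" → prefix "evd" already present; 6 new (d, t, n, g, n, p)
  "eiclhxzddh" → prefix "eicl" already present; 6 new (h, x, z, d, d, h)
  "evddts" → prefix "evddt" already present; 1 new (s)
  "evddbyk" → prefix "evdd" already present; 3 new (b, y, k)
  "evddtbw" → prefix "evddt" already present; 2 new (b, w)
  "evddtjaiz" → prefix "evddt" already present; 4 new (j, a, i, z)
  "evddtjaih" → prefix "evddtjai" already present; 1 new (h)
Total nodes = 8 + 3 + 5 + 1 + 6 + 6 + 1 + 3 + 2 + 4 + 1 = 40

40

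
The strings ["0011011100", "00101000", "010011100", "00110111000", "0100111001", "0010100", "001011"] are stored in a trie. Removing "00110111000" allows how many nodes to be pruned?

Walk "00110111000" from the leaf back toward the root, removing each node that no remaining word uses.
The suffix "0" (1 node) is used only by "00110111000"; "0011011100" is itself a stored word, so pruning stops there.
Nodes removed: 1

1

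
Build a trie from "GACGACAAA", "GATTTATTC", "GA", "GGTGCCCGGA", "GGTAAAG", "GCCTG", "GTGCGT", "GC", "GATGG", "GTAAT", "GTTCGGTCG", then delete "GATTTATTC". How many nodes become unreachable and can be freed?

A node on "GATTTATTC"'s path can go only if nothing else ends at it or branches off below it.
The suffix "TTATTC" (6 nodes) is used only by "GATTTATTC"; the node for "GAT" still has the child "G", so pruning stops there.
Nodes removed: 6

6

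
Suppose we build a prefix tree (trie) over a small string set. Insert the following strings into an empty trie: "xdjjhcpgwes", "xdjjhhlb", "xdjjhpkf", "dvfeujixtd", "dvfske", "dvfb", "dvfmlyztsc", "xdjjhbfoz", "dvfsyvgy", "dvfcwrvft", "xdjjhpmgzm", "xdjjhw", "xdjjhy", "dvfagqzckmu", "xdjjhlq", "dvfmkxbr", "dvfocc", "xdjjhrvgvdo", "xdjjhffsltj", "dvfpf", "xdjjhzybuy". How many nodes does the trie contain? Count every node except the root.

94

For each word, the new-node count is its length minus the longest prefix already in the trie:
  "xdjjhcpgwes" → 11 new (x, d, j, j, h, c, p, g, w, e, s)
  "xdjjhhlb" → prefix "xdjjh" already present; 3 new (h, l, b)
  "xdjjhpkf" → prefix "xdjjh" already present; 3 new (p, k, f)
  "dvfeujixtd" → 10 new (d, v, f, e, u, j, i, x, t, d)
  "dvfske" → prefix "dvf" already present; 3 new (s, k, e)
  "dvfb" → prefix "dvf" already present; 1 new (b)
  "dvfmlyztsc" → prefix "dvf" already present; 7 new (m, l, y, z, t, s, c)
  "xdjjhbfoz" → prefix "xdjjh" already present; 4 new (b, f, o, z)
  "dvfsyvgy" → prefix "dvfs" already present; 4 new (y, v, g, y)
  "dvfcwrvft" → prefix "dvf" already present; 6 new (c, w, r, v, f, t)
  "xdjjhpmgzm" → prefix "xdjjhp" already present; 4 new (m, g, z, m)
  "xdjjhw" → prefix "xdjjh" already present; 1 new (w)
  "xdjjhy" → prefix "xdjjh" already present; 1 new (y)
  "dvfagqzckmu" → prefix "dvf" already present; 8 new (a, g, q, z, c, k, m, u)
  "xdjjhlq" → prefix "xdjjh" already present; 2 new (l, q)
  "dvfmkxbr" → prefix "dvfm" already present; 4 new (k, x, b, r)
  "dvfocc" → prefix "dvf" already present; 3 new (o, c, c)
  "xdjjhrvgvdo" → prefix "xdjjh" already present; 6 new (r, v, g, v, d, o)
  "xdjjhffsltj" → prefix "xdjjh" already present; 6 new (f, f, s, l, t, j)
  "dvfpf" → prefix "dvf" already present; 2 new (p, f)
  "xdjjhzybuy" → prefix "xdjjh" already present; 5 new (z, y, b, u, y)
Total nodes = 11 + 3 + 3 + 10 + 3 + 1 + 7 + 4 + 4 + 6 + 4 + 1 + 1 + 8 + 2 + 4 + 3 + 6 + 6 + 2 + 5 = 94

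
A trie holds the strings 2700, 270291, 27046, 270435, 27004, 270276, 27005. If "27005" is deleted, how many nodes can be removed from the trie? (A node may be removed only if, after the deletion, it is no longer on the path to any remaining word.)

Walk "27005" from the leaf back toward the root, removing each node that no remaining word uses.
The suffix "5" (1 node) is used only by "27005"; the node for "2700" still has the child "4", so pruning stops there.
Nodes removed: 1

1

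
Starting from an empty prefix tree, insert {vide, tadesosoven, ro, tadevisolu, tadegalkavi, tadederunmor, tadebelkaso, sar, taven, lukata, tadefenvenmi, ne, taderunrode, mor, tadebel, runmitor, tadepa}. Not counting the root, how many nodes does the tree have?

86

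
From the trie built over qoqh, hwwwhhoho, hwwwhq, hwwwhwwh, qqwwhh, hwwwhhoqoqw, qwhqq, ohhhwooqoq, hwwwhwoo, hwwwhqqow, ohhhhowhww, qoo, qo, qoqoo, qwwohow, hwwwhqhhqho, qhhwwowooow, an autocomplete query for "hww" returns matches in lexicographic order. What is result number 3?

Words with prefix "hww", in lexicographic order: "hwwwhhoho", "hwwwhhoqoqw", "hwwwhq", "hwwwhqhhqho", "hwwwhqqow", "hwwwhwoo", "hwwwhwwh"
The 3rd is hwwwhq.

hwwwhq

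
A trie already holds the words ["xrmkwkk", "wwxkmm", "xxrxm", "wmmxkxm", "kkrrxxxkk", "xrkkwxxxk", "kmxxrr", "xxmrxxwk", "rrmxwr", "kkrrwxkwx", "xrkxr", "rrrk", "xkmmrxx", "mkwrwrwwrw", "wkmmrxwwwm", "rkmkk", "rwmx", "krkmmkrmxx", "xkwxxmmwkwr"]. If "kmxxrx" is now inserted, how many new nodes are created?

Walking "kmxxrx" from the root, the first 5 characters ("kmxxr") follow existing edges; "x" is the first miss.
Each of the 1 remaining characters creates one node.

1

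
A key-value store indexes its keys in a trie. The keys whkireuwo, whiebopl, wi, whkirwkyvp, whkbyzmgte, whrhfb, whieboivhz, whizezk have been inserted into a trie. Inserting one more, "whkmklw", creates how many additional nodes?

"whk" is already a path in the trie; the remaining "mklw" must be added.
So 7 − 3 = 4 new nodes.

4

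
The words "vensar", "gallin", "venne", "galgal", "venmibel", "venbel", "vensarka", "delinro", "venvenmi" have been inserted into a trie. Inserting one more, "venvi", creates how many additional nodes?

Walking "venvi" from the root, the first 4 characters ("venv") follow existing edges; "i" is the first miss.
Each of the 1 remaining characters creates one node.

1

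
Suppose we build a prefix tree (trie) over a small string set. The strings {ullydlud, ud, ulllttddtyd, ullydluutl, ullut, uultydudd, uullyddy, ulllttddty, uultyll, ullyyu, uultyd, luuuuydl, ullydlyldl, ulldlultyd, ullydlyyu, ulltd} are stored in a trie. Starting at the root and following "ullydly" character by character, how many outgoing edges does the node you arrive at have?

2

Walk "ullydly" from the root, arriving at one node.
Characters that immediately follow "ullydly" among the stored strings: {l, y}.
That node has 2 child edges.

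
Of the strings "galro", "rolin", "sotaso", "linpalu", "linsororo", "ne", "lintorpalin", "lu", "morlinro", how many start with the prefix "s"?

Traverse to the node for "s", then collect every word in that subtree.
Matches: "sotaso"
Count: 1

1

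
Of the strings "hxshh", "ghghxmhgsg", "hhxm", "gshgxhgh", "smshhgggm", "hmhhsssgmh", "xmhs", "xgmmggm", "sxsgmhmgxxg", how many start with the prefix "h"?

3

Traverse to the node for "h", then collect every word in that subtree.
Matches: "hhxm", "hmhhsssgmh", "hxshh"
Count: 3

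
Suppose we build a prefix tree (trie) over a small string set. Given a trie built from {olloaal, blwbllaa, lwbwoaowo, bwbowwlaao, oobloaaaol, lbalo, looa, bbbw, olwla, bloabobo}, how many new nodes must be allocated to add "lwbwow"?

The longest prefix of "lwbwow" already in the trie is "lwbwo" (length 5).
Each of the 1 remaining characters creates one node.

1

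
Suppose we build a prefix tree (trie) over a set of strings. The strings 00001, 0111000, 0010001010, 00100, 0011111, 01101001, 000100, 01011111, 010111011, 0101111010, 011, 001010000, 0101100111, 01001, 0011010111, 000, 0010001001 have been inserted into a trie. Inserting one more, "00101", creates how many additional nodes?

"00101" is already a full path in the trie; only an end-marker is added.
No new nodes are needed: 0.

0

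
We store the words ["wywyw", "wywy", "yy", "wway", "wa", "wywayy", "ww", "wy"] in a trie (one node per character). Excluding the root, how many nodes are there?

Trace insertions, counting only characters that open a new branch:
  "wywyw" → 5 new (w, y, w, y, w)
  "wywy" → prefix "wywy" already present; 0 new (none)
  "yy" → 2 new (y, y)
  "wway" → prefix "w" already present; 3 new (w, a, y)
  "wa" → prefix "w" already present; 1 new (a)
  "wywayy" → prefix "wyw" already present; 3 new (a, y, y)
  "ww" → prefix "ww" already present; 0 new (none)
  "wy" → prefix "wy" already present; 0 new (none)
Total nodes = 5 + 0 + 2 + 3 + 1 + 3 + 0 + 0 = 14

14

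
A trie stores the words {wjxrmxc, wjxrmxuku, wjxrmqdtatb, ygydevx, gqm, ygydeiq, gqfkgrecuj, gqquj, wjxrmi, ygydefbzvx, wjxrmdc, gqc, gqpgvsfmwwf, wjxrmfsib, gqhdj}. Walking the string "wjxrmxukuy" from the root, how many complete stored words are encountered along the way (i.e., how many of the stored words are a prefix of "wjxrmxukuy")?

Check each prefix of "wjxrmxukuy" against the stored set — each match is an end-marker on the path.
Prefixes of the query that are stored words: "wjxrmxuku"
Count: 1

1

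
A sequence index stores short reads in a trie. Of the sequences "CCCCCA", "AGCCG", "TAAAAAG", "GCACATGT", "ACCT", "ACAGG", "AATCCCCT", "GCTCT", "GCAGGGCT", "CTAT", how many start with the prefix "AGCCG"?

Filter for entries beginning with "AGCCG":
Words under "AGCCG": AGCCG
Count: 1

1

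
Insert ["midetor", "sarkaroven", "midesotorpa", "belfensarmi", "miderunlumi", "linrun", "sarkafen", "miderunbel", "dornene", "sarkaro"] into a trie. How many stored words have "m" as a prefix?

Traverse to the node for "m", then collect every word in that subtree.
Words under "m": miderunbel, miderunlumi, midesotorpa, midetor
Count: 4

4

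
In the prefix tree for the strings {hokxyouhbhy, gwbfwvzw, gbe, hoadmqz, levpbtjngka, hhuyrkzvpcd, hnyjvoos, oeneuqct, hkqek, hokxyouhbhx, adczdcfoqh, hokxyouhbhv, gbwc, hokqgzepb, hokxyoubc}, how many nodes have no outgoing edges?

Leaves are exactly the stored words that no other stored word extends.
Those words: "adczdcfoqh", "gbe", "gbwc", "gwbfwvzw", "hhuyrkzvpcd", "hkqek", "hnyjvoos", "hoadmqz", "hokqgzepb", "hokxyoubc", "hokxyouhbhv", "hokxyouhbhx", "hokxyouhbhy", "levpbtjngka", "oeneuqct"
Leaf count: 15

15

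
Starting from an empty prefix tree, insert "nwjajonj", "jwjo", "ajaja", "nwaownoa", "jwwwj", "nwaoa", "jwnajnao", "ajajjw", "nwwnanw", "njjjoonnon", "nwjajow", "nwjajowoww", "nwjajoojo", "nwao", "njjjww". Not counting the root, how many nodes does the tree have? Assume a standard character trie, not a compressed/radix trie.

Insert word by word; a character creates a node only if that edge doesn't already exist:
  "nwjajonj" → 8 new (n, w, j, a, j, o, n, j)
  "jwjo" → 4 new (j, w, j, o)
  "ajaja" → 5 new (a, j, a, j, a)
  "nwaownoa" → prefix "nw" already present; 6 new (a, o, w, n, o, a)
  "jwwwj" → prefix "jw" already present; 3 new (w, w, j)
  "nwaoa" → prefix "nwao" already present; 1 new (a)
  "jwnajnao" → prefix "jw" already present; 6 new (n, a, j, n, a, o)
  "ajajjw" → prefix "ajaj" already present; 2 new (j, w)
  "nwwnanw" → prefix "nw" already present; 5 new (w, n, a, n, w)
  "njjjoonnon" → prefix "n" already present; 9 new (j, j, j, o, o, n, n, o, n)
  "nwjajow" → prefix "nwjajo" already present; 1 new (w)
  "nwjajowoww" → prefix "nwjajow" already present; 3 new (o, w, w)
  "nwjajoojo" → prefix "nwjajo" already present; 3 new (o, j, o)
  "nwao" → prefix "nwao" already present; 0 new (none)
  "njjjww" → prefix "njjj" already present; 2 new (w, w)
Total nodes = 8 + 4 + 5 + 6 + 3 + 1 + 6 + 2 + 5 + 9 + 1 + 3 + 3 + 0 + 2 = 58

58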